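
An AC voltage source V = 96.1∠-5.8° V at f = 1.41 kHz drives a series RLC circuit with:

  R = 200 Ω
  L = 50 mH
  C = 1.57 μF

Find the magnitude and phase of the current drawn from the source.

Step 1 — Angular frequency: ω = 2π·f = 2π·1410 = 8859 rad/s.
Step 2 — Component impedances:
  R: Z = R = 200 Ω
  L: Z = jωL = j·8859·0.05 = 0 + j443 Ω
  C: Z = 1/(jωC) = -j/(ω·C) = 0 - j71.9 Ω
Step 3 — Series combination: Z_total = R + L + C = 200 + j371.1 Ω = 421.5∠61.7° Ω.
Step 4 — Source phasor: V = 96.1∠-5.8° V = 95.61 - j9.712 V.
Step 5 — Ohm's law: I = V / Z_total = (95.61 - j9.712) / (200 + j371.1) = 0.08733 - j0.2106 A.
Step 6 — Convert to polar: |I| = 0.228 A, ∠I = -67.5°.

I = 0.228∠-67.5° A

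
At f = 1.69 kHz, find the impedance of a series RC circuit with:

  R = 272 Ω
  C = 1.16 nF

Step 1 — Angular frequency: ω = 2π·f = 2π·1690 = 1.062e+04 rad/s.
Step 2 — Component impedances:
  R: Z = R = 272 Ω
  C: Z = 1/(jωC) = -j/(ω·C) = 0 - j8.118e+04 Ω
Step 3 — Series combination: Z_total = R + C = 272 - j8.118e+04 Ω = 8.119e+04∠-89.8° Ω.

Z = 272 - j8.118e+04 Ω = 8.119e+04∠-89.8° Ω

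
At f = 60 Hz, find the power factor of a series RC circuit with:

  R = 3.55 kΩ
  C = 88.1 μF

Step 1 — Angular frequency: ω = 2π·f = 2π·60 = 377 rad/s.
Step 2 — Component impedances:
  R: Z = R = 3550 Ω
  C: Z = 1/(jωC) = -j/(ω·C) = 0 - j30.11 Ω
Step 3 — Series combination: Z_total = R + C = 3550 - j30.11 Ω = 3550∠-0.5° Ω.
Step 4 — Power factor: PF = cos(φ) = Re(Z)/|Z| = 3550/3550 = 1.
Step 5 — Type: Im(Z) = -30.11 ⇒ leading (phase φ = -0.5°).

PF = 1 (leading, φ = -0.5°)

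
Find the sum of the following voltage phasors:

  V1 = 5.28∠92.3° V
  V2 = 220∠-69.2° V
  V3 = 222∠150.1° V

Step 1 — Convert each phasor to rectangular form:
  V1 = 5.28·(cos(92.3°) + j·sin(92.3°)) = -0.2119 + j5.276 V
  V2 = 220·(cos(-69.2°) + j·sin(-69.2°)) = 78.12 - j205.7 V
  V3 = 222·(cos(150.1°) + j·sin(150.1°)) = -192.5 + j110.7 V
Step 2 — Sum components: V_total = -114.5 - j89.72 V.
Step 3 — Convert to polar: |V_total| = 145.5 V, ∠V_total = -141.9°.

V_total = 145.5∠-141.9° V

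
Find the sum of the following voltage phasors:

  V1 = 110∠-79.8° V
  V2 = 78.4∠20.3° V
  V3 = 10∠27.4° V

Step 1 — Convert each phasor to rectangular form:
  V1 = 110·(cos(-79.8°) + j·sin(-79.8°)) = 19.48 - j108.3 V
  V2 = 78.4·(cos(20.3°) + j·sin(20.3°)) = 73.53 + j27.2 V
  V3 = 10·(cos(27.4°) + j·sin(27.4°)) = 8.878 + j4.602 V
Step 2 — Sum components: V_total = 101.9 - j76.46 V.
Step 3 — Convert to polar: |V_total| = 127.4 V, ∠V_total = -36.9°.

V_total = 127.4∠-36.9° V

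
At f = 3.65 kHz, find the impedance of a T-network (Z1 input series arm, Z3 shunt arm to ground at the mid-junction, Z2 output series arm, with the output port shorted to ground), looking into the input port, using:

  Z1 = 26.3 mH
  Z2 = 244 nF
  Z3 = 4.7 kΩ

Step 1 — Angular frequency: ω = 2π·f = 2π·3650 = 2.293e+04 rad/s.
Step 2 — Component impedances:
  Z1: Z = jωL = j·2.293e+04·0.0263 = 0 + j603.2 Ω
  Z2: Z = 1/(jωC) = -j/(ω·C) = 0 - j178.7 Ω
  Z3: Z = R = 4700 Ω
Step 3 — With the output port shorted to ground, the output series arm Z2 runs from the junction to ground; the shunt arm Z3 also runs from the junction to ground. They appear in parallel: Z3 || Z2 = 6.785 - j178.4 Ω.
Step 4 — Series with input arm Z1: Z_in = Z1 + (Z3 || Z2) = 6.785 + j424.7 Ω = 424.8∠89.1° Ω.

Z = 6.785 + j424.7 Ω = 424.8∠89.1° Ω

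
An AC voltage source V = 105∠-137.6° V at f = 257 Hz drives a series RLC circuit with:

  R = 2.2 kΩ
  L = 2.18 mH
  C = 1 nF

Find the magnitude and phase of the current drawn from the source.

Step 1 — Angular frequency: ω = 2π·f = 2π·257 = 1615 rad/s.
Step 2 — Component impedances:
  R: Z = R = 2200 Ω
  L: Z = jωL = j·1615·0.00218 = 0 + j3.52 Ω
  C: Z = 1/(jωC) = -j/(ω·C) = 0 - j6.193e+05 Ω
Step 3 — Series combination: Z_total = R + L + C = 2200 - j6.193e+05 Ω = 6.193e+05∠-89.8° Ω.
Step 4 — Source phasor: V = 105∠-137.6° V = -77.54 - j70.8 V.
Step 5 — Ohm's law: I = V / Z_total = (-77.54 - j70.8) / (2200 - j6.193e+05) = 0.0001139 - j0.0001256 A.
Step 6 — Convert to polar: |I| = 0.0001696 A, ∠I = -47.8°.

I = 0.0001696∠-47.8° A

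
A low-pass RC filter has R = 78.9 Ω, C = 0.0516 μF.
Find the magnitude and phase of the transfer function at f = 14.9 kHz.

Step 1 — Angular frequency: ω = 2π·1.49e+04 = 9.362e+04 rad/s.
Step 2 — Transfer function: H(jω) = 1/(1 + jωRC).
Step 3 — Denominator: 1 + jωRC = 1 + j·9.362e+04·78.9·5.16e-08 = 1 + j0.3811.
Step 4 — H = 0.8732 - j0.3328.
Step 5 — Magnitude: |H| = 0.9344 (-0.6 dB); phase: φ = -20.9°.

|H| = 0.9344 (-0.6 dB), φ = -20.9°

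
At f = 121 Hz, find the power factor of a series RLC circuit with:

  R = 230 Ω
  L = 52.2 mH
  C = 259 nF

Step 1 — Angular frequency: ω = 2π·f = 2π·121 = 760.3 rad/s.
Step 2 — Component impedances:
  R: Z = R = 230 Ω
  L: Z = jωL = j·760.3·0.0522 = 0 + j39.69 Ω
  C: Z = 1/(jωC) = -j/(ω·C) = 0 - j5078 Ω
Step 3 — Series combination: Z_total = R + L + C = 230 - j5039 Ω = 5044∠-87.4° Ω.
Step 4 — Power factor: PF = cos(φ) = Re(Z)/|Z| = 230/5044 = 0.0456.
Step 5 — Type: Im(Z) = -5039 ⇒ leading (phase φ = -87.4°).

PF = 0.0456 (leading, φ = -87.4°)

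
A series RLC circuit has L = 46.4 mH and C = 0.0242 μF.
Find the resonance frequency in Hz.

Step 1 — Resonance condition Im(Z)=0 gives ω₀ = 1/√(LC).
Step 2 — ω₀ = 1/√(0.0464·2.42e-08) = 2.984e+04 rad/s.
Step 3 — f₀ = ω₀/(2π) = 4750 Hz.

f₀ = 4750 Hz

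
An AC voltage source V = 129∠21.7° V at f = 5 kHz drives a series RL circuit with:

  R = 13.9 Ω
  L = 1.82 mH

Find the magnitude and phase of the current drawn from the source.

Step 1 — Angular frequency: ω = 2π·f = 2π·5000 = 3.142e+04 rad/s.
Step 2 — Component impedances:
  R: Z = R = 13.9 Ω
  L: Z = jωL = j·3.142e+04·0.00182 = 0 + j57.18 Ω
Step 3 — Series combination: Z_total = R + L = 13.9 + j57.18 Ω = 58.84∠76.3° Ω.
Step 4 — Source phasor: V = 129∠21.7° V = 119.9 + j47.7 V.
Step 5 — Ohm's law: I = V / Z_total = (119.9 + j47.7) / (13.9 + j57.18) = 1.269 - j1.788 A.
Step 6 — Convert to polar: |I| = 2.192 A, ∠I = -54.6°.

I = 2.192∠-54.6° A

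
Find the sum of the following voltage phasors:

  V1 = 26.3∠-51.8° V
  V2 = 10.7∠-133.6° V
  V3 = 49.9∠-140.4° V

Step 1 — Convert each phasor to rectangular form:
  V1 = 26.3·(cos(-51.8°) + j·sin(-51.8°)) = 16.26 - j20.67 V
  V2 = 10.7·(cos(-133.6°) + j·sin(-133.6°)) = -7.379 - j7.749 V
  V3 = 49.9·(cos(-140.4°) + j·sin(-140.4°)) = -38.45 - j31.81 V
Step 2 — Sum components: V_total = -29.56 - j60.22 V.
Step 3 — Convert to polar: |V_total| = 67.09 V, ∠V_total = -116.1°.

V_total = 67.09∠-116.1° V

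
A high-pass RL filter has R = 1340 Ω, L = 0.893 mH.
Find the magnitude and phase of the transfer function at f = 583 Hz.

Step 1 — Angular frequency: ω = 2π·583 = 3663 rad/s.
Step 2 — Transfer function: H(jω) = jωL/(R + jωL).
Step 3 — Numerator jωL = j·3.271; denominator R + jωL = 1340 + j3.271.
Step 4 — H = 5.959e-06 + j0.002441.
Step 5 — Magnitude: |H| = 0.002441 (-52.2 dB); phase: φ = 89.9°.

|H| = 0.002441 (-52.2 dB), φ = 89.9°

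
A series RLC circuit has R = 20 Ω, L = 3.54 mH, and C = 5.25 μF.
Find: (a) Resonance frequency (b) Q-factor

Step 1 — Resonance condition Im(Z)=0 gives ω₀ = 1/√(LC).
Step 2 — ω₀ = 1/√(0.00354·5.25e-06) = 7335 rad/s.
Step 3 — f₀ = ω₀/(2π) = 1167 Hz.
Step 4 — Series Q: Q = ω₀L/R = 7335·0.00354/20 = 1.298.

(a) f₀ = 1167 Hz  (b) Q = 1.298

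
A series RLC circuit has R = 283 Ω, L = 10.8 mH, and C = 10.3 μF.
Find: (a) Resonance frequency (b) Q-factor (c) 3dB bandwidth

Step 1 — Resonance condition Im(Z)=0 gives ω₀ = 1/√(LC).
Step 2 — ω₀ = 1/√(0.0108·1.03e-05) = 2998 rad/s.
Step 3 — f₀ = ω₀/(2π) = 477.2 Hz.
Step 4 — Series Q: Q = ω₀L/R = 2998·0.0108/283 = 0.1144.
Step 5 — 3dB bandwidth: Δω = ω₀/Q = 2.62e+04 rad/s; BW = Δω/(2π) = 4170 Hz.

(a) f₀ = 477.2 Hz  (b) Q = 0.1144  (c) BW = 4170 Hz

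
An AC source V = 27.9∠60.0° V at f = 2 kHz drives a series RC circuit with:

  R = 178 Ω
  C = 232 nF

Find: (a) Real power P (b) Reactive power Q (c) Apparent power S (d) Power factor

Step 1 — Angular frequency: ω = 2π·f = 2π·2000 = 1.257e+04 rad/s.
Step 2 — Component impedances:
  R: Z = R = 178 Ω
  C: Z = 1/(jωC) = -j/(ω·C) = 0 - j343 Ω
Step 3 — Series combination: Z_total = R + C = 178 - j343 Ω = 386.4∠-62.6° Ω.
Step 4 — Source phasor: V = 27.9∠60.0° V = 13.95 + j24.16 V.
Step 5 — Current: I = V / Z = -0.03887 + j0.06084 A = 0.0722∠122.6° A.
Step 6 — Complex power: S = V·I* = 0.9278 - j1.788 VA.
Step 7 — Real power: P = Re(S) = 0.9278 W.
Step 8 — Reactive power: Q = Im(S) = -1.788 VAR.
Step 9 — Apparent power: |S| = 2.014 VA.
Step 10 — Power factor: PF = P/|S| = 0.4606 (leading).

(a) P = 0.9278 W  (b) Q = -1.788 VAR  (c) S = 2.014 VA  (d) PF = 0.4606 (leading)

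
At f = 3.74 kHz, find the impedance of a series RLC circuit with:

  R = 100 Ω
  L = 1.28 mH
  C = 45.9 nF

Step 1 — Angular frequency: ω = 2π·f = 2π·3740 = 2.35e+04 rad/s.
Step 2 — Component impedances:
  R: Z = R = 100 Ω
  L: Z = jωL = j·2.35e+04·0.00128 = 0 + j30.08 Ω
  C: Z = 1/(jωC) = -j/(ω·C) = 0 - j927.1 Ω
Step 3 — Series combination: Z_total = R + L + C = 100 - j897 Ω = 902.6∠-83.6° Ω.

Z = 100 - j897 Ω = 902.6∠-83.6° Ω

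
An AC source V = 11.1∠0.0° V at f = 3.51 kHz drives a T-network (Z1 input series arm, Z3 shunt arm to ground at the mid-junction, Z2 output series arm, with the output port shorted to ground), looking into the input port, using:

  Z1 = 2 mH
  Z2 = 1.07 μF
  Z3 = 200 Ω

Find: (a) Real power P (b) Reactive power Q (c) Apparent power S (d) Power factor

Step 1 — Angular frequency: ω = 2π·f = 2π·3510 = 2.205e+04 rad/s.
Step 2 — Component impedances:
  Z1: Z = jωL = j·2.205e+04·0.002 = 0 + j44.11 Ω
  Z2: Z = 1/(jωC) = -j/(ω·C) = 0 - j42.38 Ω
  Z3: Z = R = 200 Ω
Step 3 — With the output port shorted to ground, the output series arm Z2 runs from the junction to ground; the shunt arm Z3 also runs from the junction to ground. They appear in parallel: Z3 || Z2 = 8.593 - j40.56 Ω.
Step 4 — Series with input arm Z1: Z_in = Z1 + (Z3 || Z2) = 8.593 + j3.552 Ω = 9.298∠22.5° Ω.
Step 5 — Source phasor: V = 11.1∠0.0° V = 11.1 V.
Step 6 — Current: I = V / Z = 1.103 - j0.456 A = 1.194∠-22.5° A.
Step 7 — Complex power: S = V·I* = 12.25 + j5.062 VA.
Step 8 — Real power: P = Re(S) = 12.25 W.
Step 9 — Reactive power: Q = Im(S) = 5.062 VAR.
Step 10 — Apparent power: |S| = 13.25 VA.
Step 11 — Power factor: PF = P/|S| = 0.9242 (lagging).

(a) P = 12.25 W  (b) Q = 5.062 VAR  (c) S = 13.25 VA  (d) PF = 0.9242 (lagging)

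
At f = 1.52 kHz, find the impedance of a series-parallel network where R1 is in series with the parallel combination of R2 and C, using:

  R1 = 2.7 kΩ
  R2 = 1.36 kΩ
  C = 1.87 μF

Step 1 — Angular frequency: ω = 2π·f = 2π·1520 = 9550 rad/s.
Step 2 — Component impedances:
  R1: Z = R = 2700 Ω
  R2: Z = R = 1360 Ω
  C: Z = 1/(jωC) = -j/(ω·C) = 0 - j55.99 Ω
Step 3 — Parallel branch: R2 || C = 1/(1/R2 + 1/C) = 2.301 - j55.9 Ω.
Step 4 — Series with R1: Z_total = R1 + (R2 || C) = 2702 - j55.9 Ω = 2703∠-1.2° Ω.

Z = 2702 - j55.9 Ω = 2703∠-1.2° Ω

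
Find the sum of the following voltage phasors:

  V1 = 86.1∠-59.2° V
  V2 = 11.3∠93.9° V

Step 1 — Convert each phasor to rectangular form:
  V1 = 86.1·(cos(-59.2°) + j·sin(-59.2°)) = 44.09 - j73.96 V
  V2 = 11.3·(cos(93.9°) + j·sin(93.9°)) = -0.7686 + j11.27 V
Step 2 — Sum components: V_total = 43.32 - j62.68 V.
Step 3 — Convert to polar: |V_total| = 76.19 V, ∠V_total = -55.4°.

V_total = 76.19∠-55.4° V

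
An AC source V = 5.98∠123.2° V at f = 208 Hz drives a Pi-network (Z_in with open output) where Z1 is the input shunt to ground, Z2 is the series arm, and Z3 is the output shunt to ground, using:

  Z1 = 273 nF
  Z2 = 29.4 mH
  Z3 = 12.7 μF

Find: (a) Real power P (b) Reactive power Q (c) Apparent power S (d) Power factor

Step 1 — Angular frequency: ω = 2π·f = 2π·208 = 1307 rad/s.
Step 2 — Component impedances:
  Z1: Z = 1/(jωC) = -j/(ω·C) = 0 - j2803 Ω
  Z2: Z = jωL = j·1307·0.0294 = 0 + j38.42 Ω
  Z3: Z = 1/(jωC) = -j/(ω·C) = 0 - j60.25 Ω
Step 3 — With open output, the series arm Z2 and the output shunt Z3 appear in series to ground: Z2 + Z3 = 0 - j21.83 Ω.
Step 4 — Parallel with input shunt Z1: Z_in = Z1 || (Z2 + Z3) = 0 - j21.66 Ω = 21.66∠-90.0° Ω.
Step 5 — Source phasor: V = 5.98∠123.2° V = -3.274 + j5.004 V.
Step 6 — Current: I = V / Z = -0.231 - j0.1512 A = 0.2761∠-146.8° A.
Step 7 — Complex power: S = V·I* = 0 - j1.651 VA.
Step 8 — Real power: P = Re(S) = 0 W.
Step 9 — Reactive power: Q = Im(S) = -1.651 VAR.
Step 10 — Apparent power: |S| = 1.651 VA.
Step 11 — Power factor: PF = P/|S| = 0 (leading).

(a) P = 0 W  (b) Q = -1.651 VAR  (c) S = 1.651 VA  (d) PF = 0 (leading)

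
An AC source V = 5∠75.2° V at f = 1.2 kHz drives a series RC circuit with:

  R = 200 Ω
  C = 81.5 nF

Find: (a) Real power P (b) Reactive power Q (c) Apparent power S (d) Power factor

Step 1 — Angular frequency: ω = 2π·f = 2π·1200 = 7540 rad/s.
Step 2 — Component impedances:
  R: Z = R = 200 Ω
  C: Z = 1/(jωC) = -j/(ω·C) = 0 - j1627 Ω
Step 3 — Series combination: Z_total = R + C = 200 - j1627 Ω = 1640∠-83.0° Ω.
Step 4 — Source phasor: V = 5∠75.2° V = 1.277 + j4.834 V.
Step 5 — Current: I = V / Z = -0.002831 + j0.001133 A = 0.00305∠158.2° A.
Step 6 — Complex power: S = V·I* = 0.00186 - j0.01513 VA.
Step 7 — Real power: P = Re(S) = 0.00186 W.
Step 8 — Reactive power: Q = Im(S) = -0.01513 VAR.
Step 9 — Apparent power: |S| = 0.01525 VA.
Step 10 — Power factor: PF = P/|S| = 0.122 (leading).

(a) P = 0.00186 W  (b) Q = -0.01513 VAR  (c) S = 0.01525 VA  (d) PF = 0.122 (leading)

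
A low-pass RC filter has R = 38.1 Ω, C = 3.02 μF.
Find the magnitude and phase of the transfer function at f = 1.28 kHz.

Step 1 — Angular frequency: ω = 2π·1280 = 8042 rad/s.
Step 2 — Transfer function: H(jω) = 1/(1 + jωRC).
Step 3 — Denominator: 1 + jωRC = 1 + j·8042·38.1·3.02e-06 = 1 + j0.9254.
Step 4 — H = 0.5387 - j0.4985.
Step 5 — Magnitude: |H| = 0.734 (-2.7 dB); phase: φ = -42.8°.

|H| = 0.734 (-2.7 dB), φ = -42.8°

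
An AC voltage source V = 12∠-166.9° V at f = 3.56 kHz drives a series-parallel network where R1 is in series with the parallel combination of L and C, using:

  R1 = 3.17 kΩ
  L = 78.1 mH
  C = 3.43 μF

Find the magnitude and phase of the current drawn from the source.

Step 1 — Angular frequency: ω = 2π·f = 2π·3560 = 2.237e+04 rad/s.
Step 2 — Component impedances:
  R1: Z = R = 3170 Ω
  L: Z = jωL = j·2.237e+04·0.0781 = 0 + j1747 Ω
  C: Z = 1/(jωC) = -j/(ω·C) = 0 - j13.03 Ω
Step 3 — Parallel branch: L || C = 1/(1/L + 1/C) = 0 - j13.13 Ω.
Step 4 — Series with R1: Z_total = R1 + (L || C) = 3170 - j13.13 Ω = 3170∠-0.2° Ω.
Step 5 — Source phasor: V = 12∠-166.9° V = -11.69 - j2.72 V.
Step 6 — Ohm's law: I = V / Z_total = (-11.69 - j2.72) / (3170 - j13.13) = -0.003683 - j0.0008732 A.
Step 7 — Convert to polar: |I| = 0.003785 A, ∠I = -166.7°.

I = 0.003785∠-166.7° A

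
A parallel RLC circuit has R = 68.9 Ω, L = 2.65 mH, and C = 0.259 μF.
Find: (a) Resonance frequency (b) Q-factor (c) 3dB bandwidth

Step 1 — Resonance: ω₀ = 1/√(LC) = 1/√(0.00265·2.59e-07) = 3.817e+04 rad/s.
Step 2 — f₀ = ω₀/(2π) = 6075 Hz.
Step 3 — Parallel Q: Q = R/(ω₀L) = 68.9/(3.817e+04·0.00265) = 0.6812.
Step 4 — Bandwidth: Δω = ω₀/Q = 5.604e+04 rad/s; BW = Δω/(2π) = 8919 Hz.

(a) f₀ = 6075 Hz  (b) Q = 0.6812  (c) BW = 8919 Hz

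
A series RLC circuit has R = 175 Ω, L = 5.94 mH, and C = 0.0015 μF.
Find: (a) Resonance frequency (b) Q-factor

Step 1 — Resonance condition Im(Z)=0 gives ω₀ = 1/√(LC).
Step 2 — ω₀ = 1/√(0.00594·1.5e-09) = 3.35e+05 rad/s.
Step 3 — f₀ = ω₀/(2π) = 5.332e+04 Hz.
Step 4 — Series Q: Q = ω₀L/R = 3.35e+05·0.00594/175 = 11.37.

(a) f₀ = 5.332e+04 Hz  (b) Q = 11.37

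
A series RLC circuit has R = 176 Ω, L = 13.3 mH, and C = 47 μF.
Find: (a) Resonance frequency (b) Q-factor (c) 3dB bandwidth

Step 1 — Resonance: ω₀ = 1/√(LC) = 1/√(0.0133·4.7e-05) = 1265 rad/s.
Step 2 — f₀ = ω₀/(2π) = 201.3 Hz.
Step 3 — Series Q: Q = ω₀L/R = 1265·0.0133/176 = 0.09558.
Step 4 — Bandwidth: Δω = ω₀/Q = 1.323e+04 rad/s; BW = Δω/(2π) = 2106 Hz.

(a) f₀ = 201.3 Hz  (b) Q = 0.09558  (c) BW = 2106 Hz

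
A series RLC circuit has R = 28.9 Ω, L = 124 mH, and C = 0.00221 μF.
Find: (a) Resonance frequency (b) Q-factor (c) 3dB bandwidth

Step 1 — Resonance condition Im(Z)=0 gives ω₀ = 1/√(LC).
Step 2 — ω₀ = 1/√(0.124·2.21e-09) = 6.041e+04 rad/s.
Step 3 — f₀ = ω₀/(2π) = 9614 Hz.
Step 4 — Series Q: Q = ω₀L/R = 6.041e+04·0.124/28.9 = 259.2.
Step 5 — 3dB bandwidth: Δω = ω₀/Q = 233.1 rad/s; BW = Δω/(2π) = 37.09 Hz.

(a) f₀ = 9614 Hz  (b) Q = 259.2  (c) BW = 37.09 Hz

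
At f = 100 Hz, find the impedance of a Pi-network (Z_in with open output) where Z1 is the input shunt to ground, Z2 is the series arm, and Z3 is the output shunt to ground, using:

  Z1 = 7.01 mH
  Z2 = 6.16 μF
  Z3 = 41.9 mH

Step 1 — Angular frequency: ω = 2π·f = 2π·100 = 628.3 rad/s.
Step 2 — Component impedances:
  Z1: Z = jωL = j·628.3·0.00701 = 0 + j4.405 Ω
  Z2: Z = 1/(jωC) = -j/(ω·C) = 0 - j258.4 Ω
  Z3: Z = jωL = j·628.3·0.0419 = 0 + j26.33 Ω
Step 3 — With open output, the series arm Z2 and the output shunt Z3 appear in series to ground: Z2 + Z3 = 0 - j232 Ω.
Step 4 — Parallel with input shunt Z1: Z_in = Z1 || (Z2 + Z3) = 0 + j4.49 Ω = 4.49∠90.0° Ω.

Z = 0 + j4.49 Ω = 4.49∠90.0° Ω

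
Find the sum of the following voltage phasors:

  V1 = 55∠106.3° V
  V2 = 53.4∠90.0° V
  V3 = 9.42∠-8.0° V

Step 1 — Convert each phasor to rectangular form:
  V1 = 55·(cos(106.3°) + j·sin(106.3°)) = -15.44 + j52.79 V
  V2 = 53.4·(cos(90.0°) + j·sin(90.0°)) = 0 + j53.4 V
  V3 = 9.42·(cos(-8.0°) + j·sin(-8.0°)) = 9.328 - j1.311 V
Step 2 — Sum components: V_total = -6.108 + j104.9 V.
Step 3 — Convert to polar: |V_total| = 105.1 V, ∠V_total = 93.3°.

V_total = 105.1∠93.3° V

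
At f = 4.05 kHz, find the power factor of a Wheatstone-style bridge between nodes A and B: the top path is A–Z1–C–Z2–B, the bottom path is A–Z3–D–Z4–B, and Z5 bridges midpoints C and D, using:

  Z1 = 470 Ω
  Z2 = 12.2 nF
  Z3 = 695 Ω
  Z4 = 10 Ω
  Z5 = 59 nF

Step 1 — Angular frequency: ω = 2π·f = 2π·4050 = 2.545e+04 rad/s.
Step 2 — Component impedances:
  Z1: Z = R = 470 Ω
  Z2: Z = 1/(jωC) = -j/(ω·C) = 0 - j3221 Ω
  Z3: Z = R = 695 Ω
  Z4: Z = R = 10 Ω
  Z5: Z = 1/(jωC) = -j/(ω·C) = 0 - j666.1 Ω
Step 3 — Bridge requires nodal analysis (the Z5 bridge couples midpoints C and D, so the two paths cannot be reduced to a simple series/parallel combination). Setting node B to ground and injecting 1 A at node A, the 3-node admittance system at A, C, D solves to V_A = Z_AB = 364.8 - j161.2 Ω = 398.8∠-23.8° Ω.
Step 4 — Power factor: PF = cos(φ) = Re(Z)/|Z| = 364.8/398.8 = 0.9147.
Step 5 — Type: Im(Z) = -161.2 ⇒ leading (phase φ = -23.8°).

PF = 0.9147 (leading, φ = -23.8°)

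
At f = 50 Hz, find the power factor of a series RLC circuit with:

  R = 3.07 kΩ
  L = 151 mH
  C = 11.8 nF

Step 1 — Angular frequency: ω = 2π·f = 2π·50 = 314.2 rad/s.
Step 2 — Component impedances:
  R: Z = R = 3070 Ω
  L: Z = jωL = j·314.2·0.151 = 0 + j47.44 Ω
  C: Z = 1/(jωC) = -j/(ω·C) = 0 - j2.698e+05 Ω
Step 3 — Series combination: Z_total = R + L + C = 3070 - j2.697e+05 Ω = 2.697e+05∠-89.3° Ω.
Step 4 — Power factor: PF = cos(φ) = Re(Z)/|Z| = 3070/2.697e+05 = 0.01138.
Step 5 — Type: Im(Z) = -2.697e+05 ⇒ leading (phase φ = -89.3°).

PF = 0.01138 (leading, φ = -89.3°)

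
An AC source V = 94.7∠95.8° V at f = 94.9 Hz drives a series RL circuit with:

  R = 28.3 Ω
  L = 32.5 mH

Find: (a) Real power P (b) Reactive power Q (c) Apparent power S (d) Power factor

Step 1 — Angular frequency: ω = 2π·f = 2π·94.9 = 596.3 rad/s.
Step 2 — Component impedances:
  R: Z = R = 28.3 Ω
  L: Z = jωL = j·596.3·0.0325 = 0 + j19.38 Ω
Step 3 — Series combination: Z_total = R + L = 28.3 + j19.38 Ω = 34.3∠34.4° Ω.
Step 4 — Source phasor: V = 94.7∠95.8° V = -9.57 + j94.22 V.
Step 5 — Current: I = V / Z = 1.322 + j2.424 A = 2.761∠61.4° A.
Step 6 — Complex power: S = V·I* = 215.7 + j147.7 VA.
Step 7 — Real power: P = Re(S) = 215.7 W.
Step 8 — Reactive power: Q = Im(S) = 147.7 VAR.
Step 9 — Apparent power: |S| = 261.5 VA.
Step 10 — Power factor: PF = P/|S| = 0.8251 (lagging).

(a) P = 215.7 W  (b) Q = 147.7 VAR  (c) S = 261.5 VA  (d) PF = 0.8251 (lagging)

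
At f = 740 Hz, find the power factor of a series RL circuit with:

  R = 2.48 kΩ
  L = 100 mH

Step 1 — Angular frequency: ω = 2π·f = 2π·740 = 4650 rad/s.
Step 2 — Component impedances:
  R: Z = R = 2480 Ω
  L: Z = jωL = j·4650·0.1 = 0 + j465 Ω
Step 3 — Series combination: Z_total = R + L = 2480 + j465 Ω = 2523∠10.6° Ω.
Step 4 — Power factor: PF = cos(φ) = Re(Z)/|Z| = 2480/2523.2 = 0.9829.
Step 5 — Type: Im(Z) = 465 ⇒ lagging (phase φ = 10.6°).

PF = 0.9829 (lagging, φ = 10.6°)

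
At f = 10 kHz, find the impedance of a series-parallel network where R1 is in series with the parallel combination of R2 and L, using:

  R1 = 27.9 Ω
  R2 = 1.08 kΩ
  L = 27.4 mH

Step 1 — Angular frequency: ω = 2π·f = 2π·1e+04 = 6.283e+04 rad/s.
Step 2 — Component impedances:
  R1: Z = R = 27.9 Ω
  R2: Z = R = 1080 Ω
  L: Z = jωL = j·6.283e+04·0.0274 = 0 + j1722 Ω
Step 3 — Parallel branch: R2 || L = 1/(1/R2 + 1/L) = 775 + j486.2 Ω.
Step 4 — Series with R1: Z_total = R1 + (R2 || L) = 802.9 + j486.2 Ω = 938.6∠31.2° Ω.

Z = 802.9 + j486.2 Ω = 938.6∠31.2° Ω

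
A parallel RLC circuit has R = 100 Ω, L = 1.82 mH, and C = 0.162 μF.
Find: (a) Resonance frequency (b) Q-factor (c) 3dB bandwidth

Step 1 — Resonance: ω₀ = 1/√(LC) = 1/√(0.00182·1.62e-07) = 5.824e+04 rad/s.
Step 2 — f₀ = ω₀/(2π) = 9269 Hz.
Step 3 — Parallel Q: Q = R/(ω₀L) = 100/(5.824e+04·0.00182) = 0.9435.
Step 4 — Bandwidth: Δω = ω₀/Q = 6.173e+04 rad/s; BW = Δω/(2π) = 9824 Hz.

(a) f₀ = 9269 Hz  (b) Q = 0.9435  (c) BW = 9824 Hz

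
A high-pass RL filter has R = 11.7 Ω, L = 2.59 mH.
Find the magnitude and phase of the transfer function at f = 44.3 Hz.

Step 1 — Angular frequency: ω = 2π·44.3 = 278.3 rad/s.
Step 2 — Transfer function: H(jω) = jωL/(R + jωL).
Step 3 — Numerator jωL = j·0.7209; denominator R + jωL = 11.7 + j0.7209.
Step 4 — H = 0.003782 + j0.06138.
Step 5 — Magnitude: |H| = 0.0615 (-24.2 dB); phase: φ = 86.5°.

|H| = 0.0615 (-24.2 dB), φ = 86.5°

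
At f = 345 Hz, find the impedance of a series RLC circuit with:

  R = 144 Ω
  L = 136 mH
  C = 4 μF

Step 1 — Angular frequency: ω = 2π·f = 2π·345 = 2168 rad/s.
Step 2 — Component impedances:
  R: Z = R = 144 Ω
  L: Z = jωL = j·2168·0.136 = 0 + j294.8 Ω
  C: Z = 1/(jωC) = -j/(ω·C) = 0 - j115.3 Ω
Step 3 — Series combination: Z_total = R + L + C = 144 + j179.5 Ω = 230.1∠51.3° Ω.

Z = 144 + j179.5 Ω = 230.1∠51.3° Ω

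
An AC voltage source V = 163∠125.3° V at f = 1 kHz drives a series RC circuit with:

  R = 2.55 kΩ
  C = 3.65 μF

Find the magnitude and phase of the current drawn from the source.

Step 1 — Angular frequency: ω = 2π·f = 2π·1000 = 6283 rad/s.
Step 2 — Component impedances:
  R: Z = R = 2550 Ω
  C: Z = 1/(jωC) = -j/(ω·C) = 0 - j43.6 Ω
Step 3 — Series combination: Z_total = R + C = 2550 - j43.6 Ω = 2550∠-1.0° Ω.
Step 4 — Source phasor: V = 163∠125.3° V = -94.19 + j133 V.
Step 5 — Ohm's law: I = V / Z_total = (-94.19 + j133) / (2550 - j43.6) = -0.03782 + j0.05152 A.
Step 6 — Convert to polar: |I| = 0.06391 A, ∠I = 126.3°.

I = 0.06391∠126.3° A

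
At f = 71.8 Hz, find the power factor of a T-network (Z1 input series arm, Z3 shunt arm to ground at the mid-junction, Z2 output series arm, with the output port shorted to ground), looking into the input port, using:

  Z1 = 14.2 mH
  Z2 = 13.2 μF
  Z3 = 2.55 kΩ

Step 1 — Angular frequency: ω = 2π·f = 2π·71.8 = 451.1 rad/s.
Step 2 — Component impedances:
  Z1: Z = jωL = j·451.1·0.0142 = 0 + j6.406 Ω
  Z2: Z = 1/(jωC) = -j/(ω·C) = 0 - j167.9 Ω
  Z3: Z = R = 2550 Ω
Step 3 — With the output port shorted to ground, the output series arm Z2 runs from the junction to ground; the shunt arm Z3 also runs from the junction to ground. They appear in parallel: Z3 || Z2 = 11.01 - j167.2 Ω.
Step 4 — Series with input arm Z1: Z_in = Z1 + (Z3 || Z2) = 11.01 - j160.8 Ω = 161.2∠-86.1° Ω.
Step 5 — Power factor: PF = cos(φ) = Re(Z)/|Z| = 11.011/161.17 = 0.06832.
Step 6 — Type: Im(Z) = -160.8 ⇒ leading (phase φ = -86.1°).

PF = 0.06832 (leading, φ = -86.1°)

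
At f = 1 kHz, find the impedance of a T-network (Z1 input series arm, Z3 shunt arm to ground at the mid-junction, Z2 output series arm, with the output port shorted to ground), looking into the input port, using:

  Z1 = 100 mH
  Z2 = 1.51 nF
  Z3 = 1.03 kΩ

Step 1 — Angular frequency: ω = 2π·f = 2π·1000 = 6283 rad/s.
Step 2 — Component impedances:
  Z1: Z = jωL = j·6283·0.1 = 0 + j628.3 Ω
  Z2: Z = 1/(jωC) = -j/(ω·C) = 0 - j1.054e+05 Ω
  Z3: Z = R = 1030 Ω
Step 3 — With the output port shorted to ground, the output series arm Z2 runs from the junction to ground; the shunt arm Z3 also runs from the junction to ground. They appear in parallel: Z3 || Z2 = 1030 - j10.06 Ω.
Step 4 — Series with input arm Z1: Z_in = Z1 + (Z3 || Z2) = 1030 + j618.3 Ω = 1201∠31.0° Ω.

Z = 1030 + j618.3 Ω = 1201∠31.0° Ω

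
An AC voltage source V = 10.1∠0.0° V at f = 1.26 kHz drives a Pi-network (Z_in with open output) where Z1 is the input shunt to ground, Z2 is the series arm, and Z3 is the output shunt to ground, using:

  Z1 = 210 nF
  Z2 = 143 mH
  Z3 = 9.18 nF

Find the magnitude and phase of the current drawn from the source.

Step 1 — Angular frequency: ω = 2π·f = 2π·1260 = 7917 rad/s.
Step 2 — Component impedances:
  Z1: Z = 1/(jωC) = -j/(ω·C) = 0 - j601.5 Ω
  Z2: Z = jωL = j·7917·0.143 = 0 + j1132 Ω
  Z3: Z = 1/(jωC) = -j/(ω·C) = 0 - j1.376e+04 Ω
Step 3 — With open output, the series arm Z2 and the output shunt Z3 appear in series to ground: Z2 + Z3 = 0 - j1.263e+04 Ω.
Step 4 — Parallel with input shunt Z1: Z_in = Z1 || (Z2 + Z3) = 0 - j574.1 Ω = 574.1∠-90.0° Ω.
Step 5 — Source phasor: V = 10.1∠0.0° V = 10.1 V.
Step 6 — Ohm's law: I = V / Z_total = (10.1) / (0 - j574.1) = 0 + j0.01759 A.
Step 7 — Convert to polar: |I| = 0.01759 A, ∠I = 90.0°.

I = 0.01759∠90.0° A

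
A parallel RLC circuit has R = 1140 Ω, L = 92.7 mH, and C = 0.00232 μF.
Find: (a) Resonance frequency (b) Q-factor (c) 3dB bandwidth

Step 1 — Resonance: ω₀ = 1/√(LC) = 1/√(0.0927·2.32e-09) = 6.819e+04 rad/s.
Step 2 — f₀ = ω₀/(2π) = 1.085e+04 Hz.
Step 3 — Parallel Q: Q = R/(ω₀L) = 1140/(6.819e+04·0.0927) = 0.1803.
Step 4 — Bandwidth: Δω = ω₀/Q = 3.781e+05 rad/s; BW = Δω/(2π) = 6.018e+04 Hz.

(a) f₀ = 1.085e+04 Hz  (b) Q = 0.1803  (c) BW = 6.018e+04 Hz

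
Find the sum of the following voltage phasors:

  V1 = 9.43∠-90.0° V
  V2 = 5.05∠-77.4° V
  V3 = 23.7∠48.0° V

Step 1 — Convert each phasor to rectangular form:
  V1 = 9.43·(cos(-90.0°) + j·sin(-90.0°)) = 0 - j9.43 V
  V2 = 5.05·(cos(-77.4°) + j·sin(-77.4°)) = 1.102 - j4.928 V
  V3 = 23.7·(cos(48.0°) + j·sin(48.0°)) = 15.86 + j17.61 V
Step 2 — Sum components: V_total = 16.96 + j3.254 V.
Step 3 — Convert to polar: |V_total| = 17.27 V, ∠V_total = 10.9°.

V_total = 17.27∠10.9° V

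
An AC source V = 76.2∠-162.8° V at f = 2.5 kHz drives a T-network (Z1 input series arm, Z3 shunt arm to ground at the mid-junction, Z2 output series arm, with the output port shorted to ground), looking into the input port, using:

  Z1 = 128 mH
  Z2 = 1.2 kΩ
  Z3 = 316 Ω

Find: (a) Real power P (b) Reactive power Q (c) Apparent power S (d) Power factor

Step 1 — Angular frequency: ω = 2π·f = 2π·2500 = 1.571e+04 rad/s.
Step 2 — Component impedances:
  Z1: Z = jωL = j·1.571e+04·0.128 = 0 + j2011 Ω
  Z2: Z = R = 1200 Ω
  Z3: Z = R = 316 Ω
Step 3 — With the output port shorted to ground, the output series arm Z2 runs from the junction to ground; the shunt arm Z3 also runs from the junction to ground. They appear in parallel: Z3 || Z2 = 250.1 Ω.
Step 4 — Series with input arm Z1: Z_in = Z1 + (Z3 || Z2) = 250.1 + j2011 Ω = 2026∠82.9° Ω.
Step 5 — Source phasor: V = 76.2∠-162.8° V = -72.79 - j22.53 V.
Step 6 — Current: I = V / Z = -0.01547 + j0.03428 A = 0.03761∠114.3° A.
Step 7 — Complex power: S = V·I* = 0.3538 + j2.844 VA.
Step 8 — Real power: P = Re(S) = 0.3538 W.
Step 9 — Reactive power: Q = Im(S) = 2.844 VAR.
Step 10 — Apparent power: |S| = 2.866 VA.
Step 11 — Power factor: PF = P/|S| = 0.1235 (lagging).

(a) P = 0.3538 W  (b) Q = 2.844 VAR  (c) S = 2.866 VA  (d) PF = 0.1235 (lagging)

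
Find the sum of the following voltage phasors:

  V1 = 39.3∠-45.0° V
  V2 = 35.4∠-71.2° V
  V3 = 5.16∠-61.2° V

Step 1 — Convert each phasor to rectangular form:
  V1 = 39.3·(cos(-45.0°) + j·sin(-45.0°)) = 27.79 - j27.79 V
  V2 = 35.4·(cos(-71.2°) + j·sin(-71.2°)) = 11.41 - j33.51 V
  V3 = 5.16·(cos(-61.2°) + j·sin(-61.2°)) = 2.486 - j4.522 V
Step 2 — Sum components: V_total = 41.68 - j65.82 V.
Step 3 — Convert to polar: |V_total| = 77.91 V, ∠V_total = -57.7°.

V_total = 77.91∠-57.7° V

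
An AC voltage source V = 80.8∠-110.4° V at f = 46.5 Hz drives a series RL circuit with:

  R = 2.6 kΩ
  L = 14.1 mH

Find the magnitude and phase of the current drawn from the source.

Step 1 — Angular frequency: ω = 2π·f = 2π·46.5 = 292.2 rad/s.
Step 2 — Component impedances:
  R: Z = R = 2600 Ω
  L: Z = jωL = j·292.2·0.0141 = 0 + j4.12 Ω
Step 3 — Series combination: Z_total = R + L = 2600 + j4.12 Ω = 2600∠0.1° Ω.
Step 4 — Source phasor: V = 80.8∠-110.4° V = -28.16 - j75.73 V.
Step 5 — Ohm's law: I = V / Z_total = (-28.16 - j75.73) / (2600 + j4.12) = -0.01088 - j0.02911 A.
Step 6 — Convert to polar: |I| = 0.03108 A, ∠I = -110.5°.

I = 0.03108∠-110.5° A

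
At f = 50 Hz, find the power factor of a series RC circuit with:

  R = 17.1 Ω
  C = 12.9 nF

Step 1 — Angular frequency: ω = 2π·f = 2π·50 = 314.2 rad/s.
Step 2 — Component impedances:
  R: Z = R = 17.1 Ω
  C: Z = 1/(jωC) = -j/(ω·C) = 0 - j2.468e+05 Ω
Step 3 — Series combination: Z_total = R + C = 17.1 - j2.468e+05 Ω = 2.468e+05∠-90.0° Ω.
Step 4 — Power factor: PF = cos(φ) = Re(Z)/|Z| = 17.1/2.4675e+05 = 6.93e-05.
Step 5 — Type: Im(Z) = -2.468e+05 ⇒ leading (phase φ = -90.0°).

PF = 6.93e-05 (leading, φ = -90.0°)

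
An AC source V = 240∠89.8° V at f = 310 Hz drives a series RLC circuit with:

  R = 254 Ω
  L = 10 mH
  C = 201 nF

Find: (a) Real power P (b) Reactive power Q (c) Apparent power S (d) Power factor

Step 1 — Angular frequency: ω = 2π·f = 2π·310 = 1948 rad/s.
Step 2 — Component impedances:
  R: Z = R = 254 Ω
  L: Z = jωL = j·1948·0.01 = 0 + j19.48 Ω
  C: Z = 1/(jωC) = -j/(ω·C) = 0 - j2554 Ω
Step 3 — Series combination: Z_total = R + L + C = 254 - j2535 Ω = 2547∠-84.3° Ω.
Step 4 — Source phasor: V = 240∠89.8° V = 0.8378 + j240 V.
Step 5 — Current: I = V / Z = -0.09371 + j0.009721 A = 0.09421∠174.1° A.
Step 6 — Complex power: S = V·I* = 2.254 - j22.5 VA.
Step 7 — Real power: P = Re(S) = 2.254 W.
Step 8 — Reactive power: Q = Im(S) = -22.5 VAR.
Step 9 — Apparent power: |S| = 22.61 VA.
Step 10 — Power factor: PF = P/|S| = 0.09971 (leading).

(a) P = 2.254 W  (b) Q = -22.5 VAR  (c) S = 22.61 VA  (d) PF = 0.09971 (leading)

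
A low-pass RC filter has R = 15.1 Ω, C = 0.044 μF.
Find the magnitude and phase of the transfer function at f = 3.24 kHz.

Step 1 — Angular frequency: ω = 2π·3240 = 2.036e+04 rad/s.
Step 2 — Transfer function: H(jω) = 1/(1 + jωRC).
Step 3 — Denominator: 1 + jωRC = 1 + j·2.036e+04·15.1·4.4e-08 = 1 + j0.01353.
Step 4 — H = 0.9998 - j0.01352.
Step 5 — Magnitude: |H| = 0.9999 (-0.0 dB); phase: φ = -0.8°.

|H| = 0.9999 (-0.0 dB), φ = -0.8°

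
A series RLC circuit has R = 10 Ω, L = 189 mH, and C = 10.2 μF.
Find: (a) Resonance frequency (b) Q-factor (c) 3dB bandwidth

Step 1 — Resonance: ω₀ = 1/√(LC) = 1/√(0.189·1.02e-05) = 720.2 rad/s.
Step 2 — f₀ = ω₀/(2π) = 114.6 Hz.
Step 3 — Series Q: Q = ω₀L/R = 720.2·0.189/10 = 13.61.
Step 4 — Bandwidth: Δω = ω₀/Q = 52.91 rad/s; BW = Δω/(2π) = 8.421 Hz.

(a) f₀ = 114.6 Hz  (b) Q = 13.61  (c) BW = 8.421 Hz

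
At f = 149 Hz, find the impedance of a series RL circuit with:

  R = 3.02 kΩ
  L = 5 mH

Step 1 — Angular frequency: ω = 2π·f = 2π·149 = 936.2 rad/s.
Step 2 — Component impedances:
  R: Z = R = 3020 Ω
  L: Z = jωL = j·936.2·0.005 = 0 + j4.681 Ω
Step 3 — Series combination: Z_total = R + L = 3020 + j4.681 Ω = 3020∠0.1° Ω.

Z = 3020 + j4.681 Ω = 3020∠0.1° Ω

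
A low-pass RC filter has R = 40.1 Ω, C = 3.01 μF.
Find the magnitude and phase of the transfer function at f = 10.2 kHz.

Step 1 — Angular frequency: ω = 2π·1.02e+04 = 6.409e+04 rad/s.
Step 2 — Transfer function: H(jω) = 1/(1 + jωRC).
Step 3 — Denominator: 1 + jωRC = 1 + j·6.409e+04·40.1·3.01e-06 = 1 + j7.736.
Step 4 — H = 0.01644 - j0.1271.
Step 5 — Magnitude: |H| = 0.1282 (-17.8 dB); phase: φ = -82.6°.

|H| = 0.1282 (-17.8 dB), φ = -82.6°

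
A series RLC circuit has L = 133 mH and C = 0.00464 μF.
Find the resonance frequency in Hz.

Step 1 — Resonance condition Im(Z)=0 gives ω₀ = 1/√(LC).
Step 2 — ω₀ = 1/√(0.133·4.64e-09) = 4.025e+04 rad/s.
Step 3 — f₀ = ω₀/(2π) = 6407 Hz.

f₀ = 6407 Hz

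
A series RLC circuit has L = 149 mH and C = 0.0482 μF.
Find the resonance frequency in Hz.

Step 1 — Resonance condition Im(Z)=0 gives ω₀ = 1/√(LC).
Step 2 — ω₀ = 1/√(0.149·4.82e-08) = 1.18e+04 rad/s.
Step 3 — f₀ = ω₀/(2π) = 1878 Hz.

f₀ = 1878 Hz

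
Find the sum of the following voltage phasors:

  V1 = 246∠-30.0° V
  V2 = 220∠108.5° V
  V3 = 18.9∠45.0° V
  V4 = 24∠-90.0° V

Step 1 — Convert each phasor to rectangular form:
  V1 = 246·(cos(-30.0°) + j·sin(-30.0°)) = 213 - j123 V
  V2 = 220·(cos(108.5°) + j·sin(108.5°)) = -69.81 + j208.6 V
  V3 = 18.9·(cos(45.0°) + j·sin(45.0°)) = 13.36 + j13.36 V
  V4 = 24·(cos(-90.0°) + j·sin(-90.0°)) = 0 - j24 V
Step 2 — Sum components: V_total = 156.6 + j75 V.
Step 3 — Convert to polar: |V_total| = 173.6 V, ∠V_total = 25.6°.

V_total = 173.6∠25.6° V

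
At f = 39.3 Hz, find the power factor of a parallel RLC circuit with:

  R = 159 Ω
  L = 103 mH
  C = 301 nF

Step 1 — Angular frequency: ω = 2π·f = 2π·39.3 = 246.9 rad/s.
Step 2 — Component impedances:
  R: Z = R = 159 Ω
  L: Z = jωL = j·246.9·0.103 = 0 + j25.43 Ω
  C: Z = 1/(jωC) = -j/(ω·C) = 0 - j1.345e+04 Ω
Step 3 — Parallel combination: 1/Z_total = 1/R + 1/L + 1/C; Z_total = 3.982 + j24.84 Ω = 25.16∠80.9° Ω.
Step 4 — Power factor: PF = cos(φ) = Re(Z)/|Z| = 3.9815/25.161 = 0.1582.
Step 5 — Type: Im(Z) = 24.84 ⇒ lagging (phase φ = 80.9°).

PF = 0.1582 (lagging, φ = 80.9°)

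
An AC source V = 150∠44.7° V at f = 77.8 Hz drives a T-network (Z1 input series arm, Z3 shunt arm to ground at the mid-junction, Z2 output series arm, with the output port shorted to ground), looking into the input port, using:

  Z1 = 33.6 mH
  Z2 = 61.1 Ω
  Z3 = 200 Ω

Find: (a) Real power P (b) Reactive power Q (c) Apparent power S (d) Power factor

Step 1 — Angular frequency: ω = 2π·f = 2π·77.8 = 488.8 rad/s.
Step 2 — Component impedances:
  Z1: Z = jωL = j·488.8·0.0336 = 0 + j16.42 Ω
  Z2: Z = R = 61.1 Ω
  Z3: Z = R = 200 Ω
Step 3 — With the output port shorted to ground, the output series arm Z2 runs from the junction to ground; the shunt arm Z3 also runs from the junction to ground. They appear in parallel: Z3 || Z2 = 46.8 Ω.
Step 4 — Series with input arm Z1: Z_in = Z1 + (Z3 || Z2) = 46.8 + j16.42 Ω = 49.6∠19.3° Ω.
Step 5 — Source phasor: V = 150∠44.7° V = 106.6 + j105.5 V.
Step 6 — Current: I = V / Z = 2.733 + j1.295 A = 3.024∠25.4° A.
Step 7 — Complex power: S = V·I* = 428 + j150.2 VA.
Step 8 — Real power: P = Re(S) = 428 W.
Step 9 — Reactive power: Q = Im(S) = 150.2 VAR.
Step 10 — Apparent power: |S| = 453.6 VA.
Step 11 — Power factor: PF = P/|S| = 0.9436 (lagging).

(a) P = 428 W  (b) Q = 150.2 VAR  (c) S = 453.6 VA  (d) PF = 0.9436 (lagging)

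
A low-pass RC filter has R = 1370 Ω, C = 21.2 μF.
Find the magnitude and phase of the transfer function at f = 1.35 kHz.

Step 1 — Angular frequency: ω = 2π·1350 = 8482 rad/s.
Step 2 — Transfer function: H(jω) = 1/(1 + jωRC).
Step 3 — Denominator: 1 + jωRC = 1 + j·8482·1370·2.12e-05 = 1 + j246.4.
Step 4 — H = 1.648e-05 - j0.004059.
Step 5 — Magnitude: |H| = 0.004059 (-47.8 dB); phase: φ = -89.8°.

|H| = 0.004059 (-47.8 dB), φ = -89.8°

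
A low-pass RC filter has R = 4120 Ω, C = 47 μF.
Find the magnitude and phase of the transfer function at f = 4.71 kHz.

Step 1 — Angular frequency: ω = 2π·4710 = 2.959e+04 rad/s.
Step 2 — Transfer function: H(jω) = 1/(1 + jωRC).
Step 3 — Denominator: 1 + jωRC = 1 + j·2.959e+04·4120·4.7e-05 = 1 + j5731.
Step 4 — H = 3.045e-08 - j0.0001745.
Step 5 — Magnitude: |H| = 0.0001745 (-75.2 dB); phase: φ = -90.0°.

|H| = 0.0001745 (-75.2 dB), φ = -90.0°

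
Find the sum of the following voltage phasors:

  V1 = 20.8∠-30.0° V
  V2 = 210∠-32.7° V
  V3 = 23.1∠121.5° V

Step 1 — Convert each phasor to rectangular form:
  V1 = 20.8·(cos(-30.0°) + j·sin(-30.0°)) = 18.01 - j10.4 V
  V2 = 210·(cos(-32.7°) + j·sin(-32.7°)) = 176.7 - j113.5 V
  V3 = 23.1·(cos(121.5°) + j·sin(121.5°)) = -12.07 + j19.7 V
Step 2 — Sum components: V_total = 182.7 - j104.2 V.
Step 3 — Convert to polar: |V_total| = 210.3 V, ∠V_total = -29.7°.

V_total = 210.3∠-29.7° V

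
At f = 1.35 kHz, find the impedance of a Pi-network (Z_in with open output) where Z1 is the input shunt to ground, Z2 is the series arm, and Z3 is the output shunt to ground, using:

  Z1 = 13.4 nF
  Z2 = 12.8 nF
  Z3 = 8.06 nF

Step 1 — Angular frequency: ω = 2π·f = 2π·1350 = 8482 rad/s.
Step 2 — Component impedances:
  Z1: Z = 1/(jωC) = -j/(ω·C) = 0 - j8798 Ω
  Z2: Z = 1/(jωC) = -j/(ω·C) = 0 - j9210 Ω
  Z3: Z = 1/(jωC) = -j/(ω·C) = 0 - j1.463e+04 Ω
Step 3 — With open output, the series arm Z2 and the output shunt Z3 appear in series to ground: Z2 + Z3 = 0 - j2.384e+04 Ω.
Step 4 — Parallel with input shunt Z1: Z_in = Z1 || (Z2 + Z3) = 0 - j6426 Ω = 6426∠-90.0° Ω.

Z = 0 - j6426 Ω = 6426∠-90.0° Ω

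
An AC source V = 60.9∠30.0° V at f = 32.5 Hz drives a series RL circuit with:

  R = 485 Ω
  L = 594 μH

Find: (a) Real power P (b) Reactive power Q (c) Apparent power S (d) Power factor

Step 1 — Angular frequency: ω = 2π·f = 2π·32.5 = 204.2 rad/s.
Step 2 — Component impedances:
  R: Z = R = 485 Ω
  L: Z = jωL = j·204.2·0.000594 = 0 + j0.1213 Ω
Step 3 — Series combination: Z_total = R + L = 485 + j0.1213 Ω = 485∠0.0° Ω.
Step 4 — Source phasor: V = 60.9∠30.0° V = 52.74 + j30.45 V.
Step 5 — Current: I = V / Z = 0.1088 + j0.06276 A = 0.1256∠30.0° A.
Step 6 — Complex power: S = V·I* = 7.647 + j0.001912 VA.
Step 7 — Real power: P = Re(S) = 7.647 W.
Step 8 — Reactive power: Q = Im(S) = 0.001912 VAR.
Step 9 — Apparent power: |S| = 7.647 VA.
Step 10 — Power factor: PF = P/|S| = 1 (lagging).

(a) P = 7.647 W  (b) Q = 0.001912 VAR  (c) S = 7.647 VA  (d) PF = 1 (lagging)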